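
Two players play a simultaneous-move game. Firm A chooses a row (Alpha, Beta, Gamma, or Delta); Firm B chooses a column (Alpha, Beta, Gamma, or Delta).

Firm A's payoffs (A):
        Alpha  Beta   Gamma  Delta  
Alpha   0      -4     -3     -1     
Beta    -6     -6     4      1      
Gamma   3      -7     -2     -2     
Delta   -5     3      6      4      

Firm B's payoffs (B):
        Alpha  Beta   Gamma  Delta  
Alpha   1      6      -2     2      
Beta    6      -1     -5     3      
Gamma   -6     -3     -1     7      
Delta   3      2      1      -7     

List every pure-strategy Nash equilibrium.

There is no pure-strategy Nash equilibrium

Check mutual best responses: a cell is a NE iff neither player can gain by unilaterally deviating.
Firm A's best responses — vs Alpha: Gamma (payoff 3); vs Beta: Delta (payoff 3); vs Gamma: Delta (payoff 6); vs Delta: Delta (payoff 4).
Firm B's best responses — vs Alpha: Beta (payoff 6); vs Beta: Alpha (payoff 6); vs Gamma: Delta (payoff 7); vs Delta: Alpha (payoff 3).
No cell has both players best-responding. For instance, Firm A's best reply to Beta is Delta, but against Delta Firm B prefers Alpha over Beta.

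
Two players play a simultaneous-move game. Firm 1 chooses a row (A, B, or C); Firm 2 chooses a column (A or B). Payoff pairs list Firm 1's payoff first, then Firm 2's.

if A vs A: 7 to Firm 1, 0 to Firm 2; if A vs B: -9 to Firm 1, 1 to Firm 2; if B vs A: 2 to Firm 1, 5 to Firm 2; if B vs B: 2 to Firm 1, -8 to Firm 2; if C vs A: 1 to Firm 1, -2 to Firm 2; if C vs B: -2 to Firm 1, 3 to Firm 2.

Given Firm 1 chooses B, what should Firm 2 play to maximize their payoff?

With Firm 1 fixed at B, Firm 2's payoffs are: A → 5, B → -8.
The maximum is 5, achieved by A.

A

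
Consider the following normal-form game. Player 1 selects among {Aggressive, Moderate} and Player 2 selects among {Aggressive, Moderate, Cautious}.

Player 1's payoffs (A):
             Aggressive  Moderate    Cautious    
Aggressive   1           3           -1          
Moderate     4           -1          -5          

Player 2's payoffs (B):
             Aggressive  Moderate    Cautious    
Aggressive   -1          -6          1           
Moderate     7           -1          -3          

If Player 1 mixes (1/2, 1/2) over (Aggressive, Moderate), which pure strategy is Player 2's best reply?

Aggressive

Player 2's best reply maximizes expected payoff against the mix.
Aggressive: (1/2)·(-1) + (1/2)·7 = 3
Moderate: (1/2)·(-6) + (1/2)·(-1) = -7/2
Cautious: (1/2)·1 + (1/2)·(-3) = -1
Highest expected payoff is 3, from Aggressive.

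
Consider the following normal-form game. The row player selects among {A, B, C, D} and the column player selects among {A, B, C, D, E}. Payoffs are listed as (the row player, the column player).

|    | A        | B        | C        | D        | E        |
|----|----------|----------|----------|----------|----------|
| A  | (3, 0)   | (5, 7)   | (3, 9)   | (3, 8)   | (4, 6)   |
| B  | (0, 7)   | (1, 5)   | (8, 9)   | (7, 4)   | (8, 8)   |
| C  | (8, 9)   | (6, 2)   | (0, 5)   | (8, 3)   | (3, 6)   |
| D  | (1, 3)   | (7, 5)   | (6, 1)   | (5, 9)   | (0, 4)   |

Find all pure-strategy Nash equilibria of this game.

(B, C) and (C, A)

Find each player's best response to every opponent strategy; NE are the intersections.
The row player's best responses — vs A: C (payoff 8); vs B: D (payoff 7); vs C: B (payoff 8); vs D: C (payoff 8); vs E: B (payoff 8).
The column player's best responses — vs A: C (payoff 9); vs B: C (payoff 9); vs C: A (payoff 9); vs D: D (payoff 9).
Mutual best responses occur at (B, C) and (C, A); at each, neither player gains by switching.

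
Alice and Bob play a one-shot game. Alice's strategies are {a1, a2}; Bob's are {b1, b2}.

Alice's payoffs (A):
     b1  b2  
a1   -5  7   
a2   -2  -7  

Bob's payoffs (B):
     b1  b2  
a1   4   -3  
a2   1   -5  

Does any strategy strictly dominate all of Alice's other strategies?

Check whether one of Alice's strategies beats all alternatives regardless of what the opponent does.
a1 is not dominant: against b1, a2 gives -2 > -5.
a2 is not dominant: against b2, a1 gives 7 > -7.
No single strategy is best against every opponent action.

None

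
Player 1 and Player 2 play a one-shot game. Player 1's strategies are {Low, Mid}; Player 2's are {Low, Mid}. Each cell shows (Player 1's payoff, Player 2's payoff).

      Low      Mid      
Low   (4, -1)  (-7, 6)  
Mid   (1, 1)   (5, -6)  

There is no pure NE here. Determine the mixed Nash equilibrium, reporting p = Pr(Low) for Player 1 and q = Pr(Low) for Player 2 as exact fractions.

In a mixed NE each player is indifferent between their pure strategies, so the opponent's mix sets the indifference.
Player 2 indifferent between Low and Mid: p·(-1) + (1−p)·1 = p·6 + (1−p)·(-6) ⟹ 1 + (-2)p = (-6) + 12p ⟹ p = 1/2.
Player 1 indifferent between Low and Mid: q·4 + (1−q)·(-7) = q·1 + (1−q)·5 ⟹ (-7) + 11q = 5 + (-4)q ⟹ q = 4/5.

p = 1/2, q = 4/5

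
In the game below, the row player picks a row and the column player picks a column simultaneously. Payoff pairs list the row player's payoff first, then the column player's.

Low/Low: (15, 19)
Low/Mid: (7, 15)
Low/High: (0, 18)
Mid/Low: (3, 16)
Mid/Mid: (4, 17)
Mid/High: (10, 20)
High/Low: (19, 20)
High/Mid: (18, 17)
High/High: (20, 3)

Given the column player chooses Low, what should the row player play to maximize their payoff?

High

With the column player fixed at Low, the row player's payoffs are: Low → 15, Mid → 3, High → 19.
The maximum is 19, achieved by High.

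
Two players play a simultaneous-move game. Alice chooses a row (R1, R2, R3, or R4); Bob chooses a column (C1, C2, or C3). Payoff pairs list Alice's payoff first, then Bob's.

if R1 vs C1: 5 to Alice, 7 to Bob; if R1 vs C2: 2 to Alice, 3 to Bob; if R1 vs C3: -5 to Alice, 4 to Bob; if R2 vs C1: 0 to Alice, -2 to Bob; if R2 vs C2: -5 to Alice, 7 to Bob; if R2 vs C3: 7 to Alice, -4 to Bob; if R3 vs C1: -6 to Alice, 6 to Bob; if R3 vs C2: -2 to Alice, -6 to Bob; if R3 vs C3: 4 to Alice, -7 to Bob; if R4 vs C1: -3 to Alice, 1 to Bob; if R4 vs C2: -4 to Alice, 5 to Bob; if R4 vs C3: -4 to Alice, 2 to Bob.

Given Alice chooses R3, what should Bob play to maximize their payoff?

With Alice fixed at R3, Bob's payoffs are: C1 → 6, C2 → -6, C3 → -7.
The maximum is 6, achieved by C1.

C1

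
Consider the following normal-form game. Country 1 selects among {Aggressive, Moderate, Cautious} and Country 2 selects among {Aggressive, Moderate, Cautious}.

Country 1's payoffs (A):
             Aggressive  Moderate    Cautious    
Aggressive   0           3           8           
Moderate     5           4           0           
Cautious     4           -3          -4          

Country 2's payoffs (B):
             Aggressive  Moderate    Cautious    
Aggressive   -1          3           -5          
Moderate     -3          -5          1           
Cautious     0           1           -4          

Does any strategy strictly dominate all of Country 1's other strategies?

None

A strategy is strictly dominant if it gives Country 1 a strictly higher payoff than every other strategy, against every choice by the opponent.
Aggressive is not dominant: against Aggressive, Moderate gives 5 > 0.
Moderate is not dominant: against Cautious, Aggressive gives 8 > 0.
Cautious is not dominant: against Aggressive, Moderate gives 5 > 4.
No single strategy is best against every opponent action.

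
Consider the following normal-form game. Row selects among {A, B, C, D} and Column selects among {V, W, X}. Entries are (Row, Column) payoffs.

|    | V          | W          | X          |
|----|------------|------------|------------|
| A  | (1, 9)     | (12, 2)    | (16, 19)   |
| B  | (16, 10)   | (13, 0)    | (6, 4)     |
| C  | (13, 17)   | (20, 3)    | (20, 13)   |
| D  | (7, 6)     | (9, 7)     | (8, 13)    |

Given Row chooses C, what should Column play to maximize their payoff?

V

With Row fixed at C, Column's payoffs are: V → 17, W → 3, X → 13.
The maximum is 17, achieved by V.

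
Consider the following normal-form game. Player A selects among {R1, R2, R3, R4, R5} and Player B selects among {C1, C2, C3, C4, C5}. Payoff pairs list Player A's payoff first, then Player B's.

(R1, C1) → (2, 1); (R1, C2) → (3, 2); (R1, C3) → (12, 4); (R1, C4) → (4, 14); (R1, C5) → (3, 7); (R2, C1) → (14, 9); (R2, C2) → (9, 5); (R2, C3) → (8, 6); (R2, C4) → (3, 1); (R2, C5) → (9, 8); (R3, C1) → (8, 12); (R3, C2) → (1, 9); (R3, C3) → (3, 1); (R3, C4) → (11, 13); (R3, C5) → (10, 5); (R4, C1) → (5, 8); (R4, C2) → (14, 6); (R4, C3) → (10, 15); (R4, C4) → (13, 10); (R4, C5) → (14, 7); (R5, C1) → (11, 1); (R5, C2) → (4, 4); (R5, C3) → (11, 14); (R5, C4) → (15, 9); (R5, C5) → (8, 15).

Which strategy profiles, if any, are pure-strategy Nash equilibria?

(R2, C1)

A profile is a Nash equilibrium when each player is best-responding to the other.
Player A's best responses — vs C1: R2 (payoff 14); vs C2: R4 (payoff 14); vs C3: R1 (payoff 12); vs C4: R5 (payoff 15); vs C5: R4 (payoff 14).
Player B's best responses — vs R1: C4 (payoff 14); vs R2: C1 (payoff 9); vs R3: C4 (payoff 13); vs R4: C3 (payoff 15); vs R5: C5 (payoff 15).
The only mutual best response is (R2, C1); neither player gains by switching there.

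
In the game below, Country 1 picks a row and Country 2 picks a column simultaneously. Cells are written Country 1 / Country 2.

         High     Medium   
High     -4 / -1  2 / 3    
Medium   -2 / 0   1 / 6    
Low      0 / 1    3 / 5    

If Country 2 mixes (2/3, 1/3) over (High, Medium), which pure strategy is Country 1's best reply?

Compute Country 1's expected payoff from each pure strategy against the given mix.
High: (2/3)·(-4) + (1/3)·2 = -2
Medium: (2/3)·(-2) + (1/3)·1 = -1
Low: (2/3)·0 + (1/3)·3 = 1
Highest expected payoff is 1, from Low.

Low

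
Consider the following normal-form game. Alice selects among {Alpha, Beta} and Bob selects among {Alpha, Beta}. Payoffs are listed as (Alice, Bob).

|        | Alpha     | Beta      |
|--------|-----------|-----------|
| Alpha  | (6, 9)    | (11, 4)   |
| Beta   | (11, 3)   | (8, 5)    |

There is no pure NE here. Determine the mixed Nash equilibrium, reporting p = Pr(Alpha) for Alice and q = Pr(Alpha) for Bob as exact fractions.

Each player's mixing probability is pinned down by making the *other* player indifferent.
Bob indifferent between Alpha and Beta: p·9 + (1−p)·3 = p·4 + (1−p)·5 ⟹ 3 + 6p = 5 + (-1)p ⟹ p = 2/7.
Alice indifferent between Alpha and Beta: q·6 + (1−q)·11 = q·11 + (1−q)·8 ⟹ 11 + (-5)q = 8 + 3q ⟹ q = 3/8.

p = 2/7, q = 3/8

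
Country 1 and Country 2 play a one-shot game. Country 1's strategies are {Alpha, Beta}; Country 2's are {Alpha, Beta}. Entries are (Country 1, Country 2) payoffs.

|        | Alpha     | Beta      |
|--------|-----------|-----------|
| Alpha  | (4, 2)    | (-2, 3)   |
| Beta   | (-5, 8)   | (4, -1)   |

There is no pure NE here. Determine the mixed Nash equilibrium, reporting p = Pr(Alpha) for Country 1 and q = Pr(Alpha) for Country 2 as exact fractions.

p = 9/10, q = 2/5

In a mixed NE each player is indifferent between their pure strategies, so the opponent's mix sets the indifference.
Country 2 indifferent between Alpha and Beta: p·2 + (1−p)·8 = p·3 + (1−p)·(-1) ⟹ 8 + (-6)p = (-1) + 4p ⟹ p = 9/10.
Country 1 indifferent between Alpha and Beta: q·4 + (1−q)·(-2) = q·(-5) + (1−q)·4 ⟹ (-2) + 6q = 4 + (-9)q ⟹ q = 2/5.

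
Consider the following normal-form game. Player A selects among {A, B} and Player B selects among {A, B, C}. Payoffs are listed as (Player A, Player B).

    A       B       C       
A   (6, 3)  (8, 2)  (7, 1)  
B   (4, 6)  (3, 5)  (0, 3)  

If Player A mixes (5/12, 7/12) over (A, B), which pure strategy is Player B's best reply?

Compute Player B's expected payoff from each pure strategy against the given mix.
A: (5/12)·3 + (7/12)·6 = 19/4
B: (5/12)·2 + (7/12)·5 = 15/4
C: (5/12)·1 + (7/12)·3 = 13/6
Highest expected payoff is 19/4, from A.

A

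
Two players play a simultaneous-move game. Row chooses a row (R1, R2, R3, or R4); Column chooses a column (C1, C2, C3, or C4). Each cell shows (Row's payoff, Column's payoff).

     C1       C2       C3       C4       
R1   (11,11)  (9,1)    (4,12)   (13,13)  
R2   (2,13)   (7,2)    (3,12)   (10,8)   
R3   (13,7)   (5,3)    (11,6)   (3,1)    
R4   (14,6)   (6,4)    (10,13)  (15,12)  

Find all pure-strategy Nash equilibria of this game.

Check mutual best responses: a cell is a NE iff neither player can gain by unilaterally deviating.
Row's best responses — vs C1: R4 (payoff 14); vs C2: R1 (payoff 9); vs C3: R3 (payoff 11); vs C4: R4 (payoff 15).
Column's best responses — vs R1: C4 (payoff 13); vs R2: C1 (payoff 13); vs R3: C1 (payoff 7); vs R4: C3 (payoff 13).
No cell has both players best-responding. For instance, Row's best reply to C2 is R1, but against R1 Column prefers C4 over C2.

No pure-strategy Nash equilibrium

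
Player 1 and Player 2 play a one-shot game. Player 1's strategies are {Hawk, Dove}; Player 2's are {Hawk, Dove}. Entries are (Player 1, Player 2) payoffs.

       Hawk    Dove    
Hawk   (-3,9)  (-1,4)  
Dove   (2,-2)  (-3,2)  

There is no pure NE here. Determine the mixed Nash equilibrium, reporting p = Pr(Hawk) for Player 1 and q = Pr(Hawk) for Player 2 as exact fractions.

In a mixed NE each player is indifferent between their pure strategies, so the opponent's mix sets the indifference.
Player 2 indifferent between Hawk and Dove: p·9 + (1−p)·(-2) = p·4 + (1−p)·2 ⟹ (-2) + 11p = 2 + 2p ⟹ p = 4/9.
Player 1 indifferent between Hawk and Dove: q·(-3) + (1−q)·(-1) = q·2 + (1−q)·(-3) ⟹ (-1) + (-2)q = (-3) + 5q ⟹ q = 2/7.

p = 4/9, q = 2/7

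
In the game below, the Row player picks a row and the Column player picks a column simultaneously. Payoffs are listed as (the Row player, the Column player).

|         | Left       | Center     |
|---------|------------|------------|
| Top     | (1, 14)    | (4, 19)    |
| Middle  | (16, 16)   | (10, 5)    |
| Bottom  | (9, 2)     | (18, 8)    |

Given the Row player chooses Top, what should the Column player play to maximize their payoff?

Center

With the Row player fixed at Top, the Column player's payoffs are: Left → 14, Center → 19.
The maximum is 19, achieved by Center.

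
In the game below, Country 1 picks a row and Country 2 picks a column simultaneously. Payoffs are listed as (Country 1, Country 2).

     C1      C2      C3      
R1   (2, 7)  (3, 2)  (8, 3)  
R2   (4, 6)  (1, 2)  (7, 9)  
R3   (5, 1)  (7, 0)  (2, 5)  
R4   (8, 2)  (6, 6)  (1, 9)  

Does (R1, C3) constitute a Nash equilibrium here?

No

Holding Country 2 at C3: Country 1 gets 8 from R1, versus 7 from R2, 2 from R3, 1 from R4. No profitable deviation for Country 1.
Holding Country 1 at R1: Country 2 gets 3 from C3 but could get 7 by switching to C1. Country 2 has a profitable deviation.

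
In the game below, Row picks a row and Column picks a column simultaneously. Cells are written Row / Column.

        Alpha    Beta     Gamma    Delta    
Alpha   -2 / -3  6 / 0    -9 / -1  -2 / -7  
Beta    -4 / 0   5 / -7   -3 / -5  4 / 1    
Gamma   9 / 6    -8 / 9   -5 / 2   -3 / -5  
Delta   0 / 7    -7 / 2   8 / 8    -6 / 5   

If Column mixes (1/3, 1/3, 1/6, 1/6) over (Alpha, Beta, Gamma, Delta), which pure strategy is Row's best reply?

Row's best reply maximizes expected payoff against the mix.
Alpha: (1/3)·(-2) + (1/3)·6 + (1/6)·(-9) + (1/6)·(-2) = -1/2
Beta: (1/3)·(-4) + (1/3)·5 + (1/6)·(-3) + (1/6)·4 = 1/2
Gamma: (1/3)·9 + (1/3)·(-8) + (1/6)·(-5) + (1/6)·(-3) = -1
Delta: (1/3)·0 + (1/3)·(-7) + (1/6)·8 + (1/6)·(-6) = -2
Highest expected payoff is 1/2, from Beta.

Beta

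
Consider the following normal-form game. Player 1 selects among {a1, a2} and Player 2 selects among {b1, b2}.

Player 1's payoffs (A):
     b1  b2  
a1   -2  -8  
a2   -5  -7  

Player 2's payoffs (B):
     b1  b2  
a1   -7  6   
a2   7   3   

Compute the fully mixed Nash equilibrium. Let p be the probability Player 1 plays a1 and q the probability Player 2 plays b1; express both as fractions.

Each player's mixing probability is pinned down by making the *other* player indifferent.
Player 2 indifferent between b1 and b2: p·(-7) + (1−p)·7 = p·6 + (1−p)·3 ⟹ 7 + (-14)p = 3 + 3p ⟹ p = 4/17.
Player 1 indifferent between a1 and a2: q·(-2) + (1−q)·(-8) = q·(-5) + (1−q)·(-7) ⟹ (-8) + 6q = (-7) + 2q ⟹ q = 1/4.

p = 4/17, q = 1/4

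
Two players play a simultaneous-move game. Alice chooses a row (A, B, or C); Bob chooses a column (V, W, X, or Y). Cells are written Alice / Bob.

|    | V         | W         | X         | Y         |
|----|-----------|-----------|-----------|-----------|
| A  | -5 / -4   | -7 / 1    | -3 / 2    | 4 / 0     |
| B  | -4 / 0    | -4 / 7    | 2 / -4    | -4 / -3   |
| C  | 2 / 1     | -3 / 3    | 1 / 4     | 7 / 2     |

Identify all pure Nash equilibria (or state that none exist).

None

Check mutual best responses: a cell is a NE iff neither player can gain by unilaterally deviating.
Alice's best responses — vs V: C (payoff 2); vs W: C (payoff -3); vs X: B (payoff 2); vs Y: C (payoff 7).
Bob's best responses — vs A: X (payoff 2); vs B: W (payoff 7); vs C: X (payoff 4).
No cell has both players best-responding. For instance, Alice's best reply to V is C, but against C Bob prefers X over V.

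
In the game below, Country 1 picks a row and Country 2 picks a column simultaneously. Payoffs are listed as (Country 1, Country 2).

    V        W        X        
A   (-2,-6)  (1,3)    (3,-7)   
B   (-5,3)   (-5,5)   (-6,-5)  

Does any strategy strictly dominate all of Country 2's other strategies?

Check whether one of Country 2's strategies beats all alternatives regardless of what the opponent does.
W strictly dominates: vs A: 3 > each of {-6, -7}; vs B: 5 > each of {3, -5}.

W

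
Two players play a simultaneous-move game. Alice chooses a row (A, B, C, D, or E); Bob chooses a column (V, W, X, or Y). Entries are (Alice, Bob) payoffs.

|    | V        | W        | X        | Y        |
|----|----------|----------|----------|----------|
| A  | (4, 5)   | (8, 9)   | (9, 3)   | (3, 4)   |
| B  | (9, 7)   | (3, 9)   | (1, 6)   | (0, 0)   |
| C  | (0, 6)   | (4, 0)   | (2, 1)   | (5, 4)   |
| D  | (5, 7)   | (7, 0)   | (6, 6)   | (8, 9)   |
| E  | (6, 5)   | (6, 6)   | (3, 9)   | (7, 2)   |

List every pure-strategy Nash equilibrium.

Check mutual best responses: a cell is a NE iff neither player can gain by unilaterally deviating.
Alice's best responses — vs V: B (payoff 9); vs W: A (payoff 8); vs X: A (payoff 9); vs Y: D (payoff 8).
Bob's best responses — vs A: W (payoff 9); vs B: W (payoff 9); vs C: V (payoff 6); vs D: Y (payoff 9); vs E: X (payoff 9).
Mutual best responses occur at (A, W) and (D, Y); at each, neither player gains by switching.

(A, W) and (D, Y)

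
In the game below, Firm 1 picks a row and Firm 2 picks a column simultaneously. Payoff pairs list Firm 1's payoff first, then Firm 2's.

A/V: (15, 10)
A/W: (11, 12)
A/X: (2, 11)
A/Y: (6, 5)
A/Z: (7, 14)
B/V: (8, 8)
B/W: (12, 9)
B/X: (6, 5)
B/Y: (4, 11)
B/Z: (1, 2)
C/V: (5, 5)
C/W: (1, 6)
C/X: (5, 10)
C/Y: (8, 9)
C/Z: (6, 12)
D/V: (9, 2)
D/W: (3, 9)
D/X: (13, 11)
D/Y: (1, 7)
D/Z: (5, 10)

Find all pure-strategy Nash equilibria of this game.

Check mutual best responses: a cell is a NE iff neither player can gain by unilaterally deviating.
Firm 1's best responses — vs V: A (payoff 15); vs W: B (payoff 12); vs X: D (payoff 13); vs Y: C (payoff 8); vs Z: A (payoff 7).
Firm 2's best responses — vs A: Z (payoff 14); vs B: Y (payoff 11); vs C: Z (payoff 12); vs D: X (payoff 11).
Mutual best responses occur at (A, Z) and (D, X); at each, neither player gains by switching.

(A, Z) and (D, X)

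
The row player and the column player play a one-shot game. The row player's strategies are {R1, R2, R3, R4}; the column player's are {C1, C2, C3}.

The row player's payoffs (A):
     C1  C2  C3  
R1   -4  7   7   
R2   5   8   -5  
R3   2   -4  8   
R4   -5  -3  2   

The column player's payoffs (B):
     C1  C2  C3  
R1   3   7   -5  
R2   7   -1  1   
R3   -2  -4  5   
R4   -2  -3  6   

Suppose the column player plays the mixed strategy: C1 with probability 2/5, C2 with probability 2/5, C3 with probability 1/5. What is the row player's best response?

R2

Compute the row player's expected payoff from each pure strategy against the given mix.
R1: (2/5)·(-4) + (2/5)·7 + (1/5)·7 = 13/5
R2: (2/5)·5 + (2/5)·8 + (1/5)·(-5) = 21/5
R3: (2/5)·2 + (2/5)·(-4) + (1/5)·8 = 4/5
R4: (2/5)·(-5) + (2/5)·(-3) + (1/5)·2 = -14/5
Highest expected payoff is 21/5, from R2.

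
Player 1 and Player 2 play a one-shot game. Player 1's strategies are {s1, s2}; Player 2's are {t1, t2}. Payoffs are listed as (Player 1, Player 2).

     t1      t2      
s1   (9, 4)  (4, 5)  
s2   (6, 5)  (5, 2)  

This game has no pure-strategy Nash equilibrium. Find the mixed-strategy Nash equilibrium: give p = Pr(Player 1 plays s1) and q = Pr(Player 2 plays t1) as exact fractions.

p = 3/4, q = 1/4

In a mixed NE each player is indifferent between their pure strategies, so the opponent's mix sets the indifference.
Player 2 indifferent between t1 and t2: p·4 + (1−p)·5 = p·5 + (1−p)·2 ⟹ 5 + (-1)p = 2 + 3p ⟹ p = 3/4.
Player 1 indifferent between s1 and s2: q·9 + (1−q)·4 = q·6 + (1−q)·5 ⟹ 4 + 5q = 5 + 1q ⟹ q = 1/4.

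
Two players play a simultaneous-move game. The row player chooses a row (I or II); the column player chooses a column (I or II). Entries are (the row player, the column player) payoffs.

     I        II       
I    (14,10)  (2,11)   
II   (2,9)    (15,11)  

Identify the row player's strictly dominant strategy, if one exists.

None

A strategy is strictly dominant if it gives the row player a strictly higher payoff than every other strategy, against every choice by the opponent.
I is not dominant: against II, II gives 15 > 2.
II is not dominant: against I, I gives 14 > 2.
No single strategy is best against every opponent action.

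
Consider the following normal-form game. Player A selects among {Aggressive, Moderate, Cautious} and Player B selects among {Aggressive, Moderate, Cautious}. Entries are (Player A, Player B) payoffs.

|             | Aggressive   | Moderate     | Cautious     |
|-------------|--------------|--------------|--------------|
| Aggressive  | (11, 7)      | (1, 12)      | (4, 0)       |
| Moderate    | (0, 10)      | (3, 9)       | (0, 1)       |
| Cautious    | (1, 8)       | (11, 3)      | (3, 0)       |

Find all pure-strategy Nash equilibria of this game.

Find each player's best response to every opponent strategy; NE are the intersections.
Player A's best responses — vs Aggressive: Aggressive (payoff 11); vs Moderate: Cautious (payoff 11); vs Cautious: Aggressive (payoff 4).
Player B's best responses — vs Aggressive: Moderate (payoff 12); vs Moderate: Aggressive (payoff 10); vs Cautious: Aggressive (payoff 8).
No cell has both players best-responding. For instance, Player A's best reply to Aggressive is Aggressive, but against Aggressive Player B prefers Moderate over Aggressive.

No pure-strategy Nash equilibrium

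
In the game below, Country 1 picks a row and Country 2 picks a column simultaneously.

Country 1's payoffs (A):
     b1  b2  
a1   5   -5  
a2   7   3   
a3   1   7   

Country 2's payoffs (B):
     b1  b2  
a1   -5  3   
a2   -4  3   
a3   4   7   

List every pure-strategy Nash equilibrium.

Check mutual best responses: a cell is a NE iff neither player can gain by unilaterally deviating.
Country 1's best responses — vs b1: a2 (payoff 7); vs b2: a3 (payoff 7).
Country 2's best responses — vs a1: b2 (payoff 3); vs a2: b2 (payoff 3); vs a3: b2 (payoff 7).
The only mutual best response is (a3, b2); neither player gains by switching there.

(a3, b2)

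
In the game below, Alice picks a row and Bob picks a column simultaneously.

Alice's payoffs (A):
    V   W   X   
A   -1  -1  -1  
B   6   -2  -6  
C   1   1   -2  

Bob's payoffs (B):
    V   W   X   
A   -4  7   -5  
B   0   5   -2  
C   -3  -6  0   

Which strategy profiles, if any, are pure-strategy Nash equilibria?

There is no pure-strategy Nash equilibrium

A profile is a Nash equilibrium when each player is best-responding to the other.
Alice's best responses — vs V: B (payoff 6); vs W: C (payoff 1); vs X: A (payoff -1).
Bob's best responses — vs A: W (payoff 7); vs B: W (payoff 5); vs C: X (payoff 0).
No cell has both players best-responding. For instance, Alice's best reply to V is B, but against B Bob prefers W over V.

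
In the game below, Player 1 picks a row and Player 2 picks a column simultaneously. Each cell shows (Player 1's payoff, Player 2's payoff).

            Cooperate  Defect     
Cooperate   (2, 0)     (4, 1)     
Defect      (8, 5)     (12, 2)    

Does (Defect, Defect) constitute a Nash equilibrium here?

Holding Player 2 at Defect: Player 1 gets 12 from Defect, versus 4 from Cooperate. No profitable deviation for Player 1.
Holding Player 1 at Defect: Player 2 gets 2 from Defect but could get 5 by switching to Cooperate. Player 2 has a profitable deviation.

No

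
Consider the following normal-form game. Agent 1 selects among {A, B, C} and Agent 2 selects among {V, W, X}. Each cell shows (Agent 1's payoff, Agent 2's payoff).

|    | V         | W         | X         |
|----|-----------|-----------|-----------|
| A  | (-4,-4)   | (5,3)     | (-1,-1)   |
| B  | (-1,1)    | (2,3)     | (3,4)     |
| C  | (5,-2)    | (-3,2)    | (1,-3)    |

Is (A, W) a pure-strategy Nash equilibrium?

Yes

Holding Agent 2 at W: Agent 1 gets 5 from A, versus 2 from B, -3 from C. No profitable deviation for Agent 1.
Holding Agent 1 at A: Agent 2 gets 3 from W, versus -4 from V, -1 from X. No profitable deviation for Agent 2 either.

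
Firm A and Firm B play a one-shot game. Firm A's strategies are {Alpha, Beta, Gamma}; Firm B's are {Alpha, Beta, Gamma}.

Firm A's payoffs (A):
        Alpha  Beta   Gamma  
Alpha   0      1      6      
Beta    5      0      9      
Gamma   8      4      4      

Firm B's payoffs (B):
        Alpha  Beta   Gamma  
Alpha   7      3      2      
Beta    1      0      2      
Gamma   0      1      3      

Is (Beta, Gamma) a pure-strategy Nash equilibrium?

Holding Firm B at Gamma: Firm A gets 9 from Beta, versus 6 from Alpha, 4 from Gamma. No profitable deviation for Firm A.
Holding Firm A at Beta: Firm B gets 2 from Gamma, versus 1 from Alpha, 0 from Beta. No profitable deviation for Firm B either.

Yes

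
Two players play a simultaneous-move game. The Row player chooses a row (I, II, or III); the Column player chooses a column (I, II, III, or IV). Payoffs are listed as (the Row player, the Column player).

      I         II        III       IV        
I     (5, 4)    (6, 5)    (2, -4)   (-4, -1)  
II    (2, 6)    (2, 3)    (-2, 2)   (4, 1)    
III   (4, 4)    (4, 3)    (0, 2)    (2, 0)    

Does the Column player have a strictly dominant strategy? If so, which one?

A strategy is strictly dominant if it gives the Column player a strictly higher payoff than every other strategy, against every choice by the opponent.
I is not dominant: against I, II gives 5 > 4.
II is not dominant: against II, I gives 6 > 3.
III is not dominant: against I, I gives 4 > -4.
IV is not dominant: against I, I gives 4 > -1.
No single strategy is best against every opponent action.

No strictly dominant strategy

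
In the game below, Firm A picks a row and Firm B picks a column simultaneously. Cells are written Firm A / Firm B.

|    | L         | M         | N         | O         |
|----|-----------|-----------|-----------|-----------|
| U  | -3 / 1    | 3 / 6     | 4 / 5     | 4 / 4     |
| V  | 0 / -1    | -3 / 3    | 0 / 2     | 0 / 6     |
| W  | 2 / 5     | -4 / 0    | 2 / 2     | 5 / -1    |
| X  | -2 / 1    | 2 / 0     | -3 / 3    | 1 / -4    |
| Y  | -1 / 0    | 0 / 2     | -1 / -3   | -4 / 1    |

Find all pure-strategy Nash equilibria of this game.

A profile is a Nash equilibrium when each player is best-responding to the other.
Firm A's best responses — vs L: W (payoff 2); vs M: U (payoff 3); vs N: U (payoff 4); vs O: W (payoff 5).
Firm B's best responses — vs U: M (payoff 6); vs V: O (payoff 6); vs W: L (payoff 5); vs X: N (payoff 3); vs Y: M (payoff 2).
Mutual best responses occur at (U, M) and (W, L); at each, neither player gains by switching.

(U, M) and (W, L)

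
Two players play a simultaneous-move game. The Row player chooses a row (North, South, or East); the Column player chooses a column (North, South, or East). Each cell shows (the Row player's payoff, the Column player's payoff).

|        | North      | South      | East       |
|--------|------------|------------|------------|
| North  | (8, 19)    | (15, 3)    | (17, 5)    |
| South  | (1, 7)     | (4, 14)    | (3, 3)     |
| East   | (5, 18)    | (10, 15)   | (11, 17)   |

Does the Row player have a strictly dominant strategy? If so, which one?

North

A strategy is strictly dominant if it gives the Row player a strictly higher payoff than every other strategy, against every choice by the opponent.
North strictly dominates: vs North: 8 > each of {1, 5}; vs South: 15 > each of {4, 10}; vs East: 17 > each of {3, 11}.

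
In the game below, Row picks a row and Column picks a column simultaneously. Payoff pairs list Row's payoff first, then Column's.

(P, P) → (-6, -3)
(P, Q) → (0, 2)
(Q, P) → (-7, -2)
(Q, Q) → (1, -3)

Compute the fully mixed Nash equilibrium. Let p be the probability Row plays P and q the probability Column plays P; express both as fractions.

p = 1/6, q = 1/2

Each player's mixing probability is pinned down by making the *other* player indifferent.
Column indifferent between P and Q: p·(-3) + (1−p)·(-2) = p·2 + (1−p)·(-3) ⟹ (-2) + (-1)p = (-3) + 5p ⟹ p = 1/6.
Row indifferent between P and Q: q·(-6) + (1−q)·0 = q·(-7) + (1−q)·1 ⟹ 0 + (-6)q = 1 + (-8)q ⟹ q = 1/2.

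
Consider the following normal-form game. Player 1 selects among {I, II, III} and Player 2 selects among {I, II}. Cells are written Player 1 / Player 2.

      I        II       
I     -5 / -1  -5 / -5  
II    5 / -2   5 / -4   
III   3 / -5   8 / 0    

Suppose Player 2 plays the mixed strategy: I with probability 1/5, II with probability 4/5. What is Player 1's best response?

III

Compute Player 1's expected payoff from each pure strategy against the given mix.
I: (1/5)·(-5) + (4/5)·(-5) = -5
II: (1/5)·5 + (4/5)·5 = 5
III: (1/5)·3 + (4/5)·8 = 7
Highest expected payoff is 7, from III.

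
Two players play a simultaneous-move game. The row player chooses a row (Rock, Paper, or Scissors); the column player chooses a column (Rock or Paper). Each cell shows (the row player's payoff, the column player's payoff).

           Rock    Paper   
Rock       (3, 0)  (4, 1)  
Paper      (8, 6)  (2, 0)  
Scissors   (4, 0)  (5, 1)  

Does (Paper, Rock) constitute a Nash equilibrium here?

Holding the column player at Rock: the row player gets 8 from Paper, versus 3 from Rock, 4 from Scissors. No profitable deviation for the row player.
Holding the row player at Paper: the column player gets 6 from Rock, versus 0 from Paper. No profitable deviation for the column player either.

Yes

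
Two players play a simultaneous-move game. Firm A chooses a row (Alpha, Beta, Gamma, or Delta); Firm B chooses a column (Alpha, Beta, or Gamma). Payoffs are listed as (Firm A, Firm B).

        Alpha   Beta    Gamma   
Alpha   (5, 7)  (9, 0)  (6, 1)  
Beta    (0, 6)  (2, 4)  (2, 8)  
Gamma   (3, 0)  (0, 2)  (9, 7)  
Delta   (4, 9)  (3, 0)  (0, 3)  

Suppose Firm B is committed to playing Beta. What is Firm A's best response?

With Firm B fixed at Beta, Firm A's payoffs are: Alpha → 9, Beta → 2, Gamma → 0, Delta → 3.
The maximum is 9, achieved by Alpha.

Alpha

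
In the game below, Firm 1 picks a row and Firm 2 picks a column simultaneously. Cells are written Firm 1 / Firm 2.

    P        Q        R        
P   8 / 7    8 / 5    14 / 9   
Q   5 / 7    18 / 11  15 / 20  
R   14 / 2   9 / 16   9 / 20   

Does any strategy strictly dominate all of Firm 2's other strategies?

R

A strategy is strictly dominant if it gives Firm 2 a strictly higher payoff than every other strategy, against every choice by the opponent.
R strictly dominates: vs P: 9 > each of {7, 5}; vs Q: 20 > each of {7, 11}; vs R: 20 > each of {2, 16}.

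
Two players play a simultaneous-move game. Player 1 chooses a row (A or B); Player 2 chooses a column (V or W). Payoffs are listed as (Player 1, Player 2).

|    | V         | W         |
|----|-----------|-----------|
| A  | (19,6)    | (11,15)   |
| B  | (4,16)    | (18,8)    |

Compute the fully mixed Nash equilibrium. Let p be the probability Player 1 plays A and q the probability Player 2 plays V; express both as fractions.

Each player's mixing probability is pinned down by making the *other* player indifferent.
Player 2 indifferent between V and W: p·6 + (1−p)·16 = p·15 + (1−p)·8 ⟹ 16 + (-10)p = 8 + 7p ⟹ p = 8/17.
Player 1 indifferent between A and B: q·19 + (1−q)·11 = q·4 + (1−q)·18 ⟹ 11 + 8q = 18 + (-14)q ⟹ q = 7/22.

p = 8/17, q = 7/22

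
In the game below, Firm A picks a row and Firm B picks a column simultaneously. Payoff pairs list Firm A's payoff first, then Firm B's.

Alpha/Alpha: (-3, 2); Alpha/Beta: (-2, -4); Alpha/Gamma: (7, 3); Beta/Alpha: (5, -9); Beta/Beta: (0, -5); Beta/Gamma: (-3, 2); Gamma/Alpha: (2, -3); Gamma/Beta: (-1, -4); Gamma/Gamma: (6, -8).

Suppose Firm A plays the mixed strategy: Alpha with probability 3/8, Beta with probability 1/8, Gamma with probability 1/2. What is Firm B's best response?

Alpha

Compute Firm B's expected payoff from each pure strategy against the given mix.
Alpha: (3/8)·2 + (1/8)·(-9) + (1/2)·(-3) = -15/8
Beta: (3/8)·(-4) + (1/8)·(-5) + (1/2)·(-4) = -33/8
Gamma: (3/8)·3 + (1/8)·2 + (1/2)·(-8) = -21/8
Highest expected payoff is -15/8, from Alpha.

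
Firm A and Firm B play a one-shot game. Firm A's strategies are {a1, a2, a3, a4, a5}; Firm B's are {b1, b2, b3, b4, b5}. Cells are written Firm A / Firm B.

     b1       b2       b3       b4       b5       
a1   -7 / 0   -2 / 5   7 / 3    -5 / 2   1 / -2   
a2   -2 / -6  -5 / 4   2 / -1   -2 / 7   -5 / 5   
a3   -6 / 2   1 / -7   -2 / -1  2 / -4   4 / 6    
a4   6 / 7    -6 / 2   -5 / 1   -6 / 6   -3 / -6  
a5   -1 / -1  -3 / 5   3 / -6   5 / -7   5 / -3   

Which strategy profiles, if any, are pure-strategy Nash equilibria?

(a4, b1)

Check mutual best responses: a cell is a NE iff neither player can gain by unilaterally deviating.
Firm A's best responses — vs b1: a4 (payoff 6); vs b2: a3 (payoff 1); vs b3: a1 (payoff 7); vs b4: a5 (payoff 5); vs b5: a5 (payoff 5).
Firm B's best responses — vs a1: b2 (payoff 5); vs a2: b4 (payoff 7); vs a3: b5 (payoff 6); vs a4: b1 (payoff 7); vs a5: b2 (payoff 5).
The only mutual best response is (a4, b1); neither player gains by switching there.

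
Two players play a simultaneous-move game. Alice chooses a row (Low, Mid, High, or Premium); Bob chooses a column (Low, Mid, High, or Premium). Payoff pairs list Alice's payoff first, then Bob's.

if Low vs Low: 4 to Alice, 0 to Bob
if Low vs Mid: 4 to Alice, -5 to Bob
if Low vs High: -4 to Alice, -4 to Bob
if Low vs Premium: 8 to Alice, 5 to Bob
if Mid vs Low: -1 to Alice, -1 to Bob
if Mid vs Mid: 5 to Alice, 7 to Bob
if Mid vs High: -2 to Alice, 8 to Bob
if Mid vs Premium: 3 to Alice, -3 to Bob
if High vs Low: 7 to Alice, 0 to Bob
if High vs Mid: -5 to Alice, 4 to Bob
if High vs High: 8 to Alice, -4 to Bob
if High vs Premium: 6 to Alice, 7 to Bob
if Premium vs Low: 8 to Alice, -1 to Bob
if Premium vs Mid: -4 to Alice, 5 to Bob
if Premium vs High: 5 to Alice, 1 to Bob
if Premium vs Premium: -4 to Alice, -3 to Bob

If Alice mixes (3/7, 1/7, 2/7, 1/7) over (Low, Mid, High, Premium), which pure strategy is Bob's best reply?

Premium

Bob's best reply maximizes expected payoff against the mix.
Low: (3/7)·0 + (1/7)·(-1) + (2/7)·0 + (1/7)·(-1) = -2/7
Mid: (3/7)·(-5) + (1/7)·7 + (2/7)·4 + (1/7)·5 = 5/7
High: (3/7)·(-4) + (1/7)·8 + (2/7)·(-4) + (1/7)·1 = -11/7
Premium: (3/7)·5 + (1/7)·(-3) + (2/7)·7 + (1/7)·(-3) = 23/7
Highest expected payoff is 23/7, from Premium.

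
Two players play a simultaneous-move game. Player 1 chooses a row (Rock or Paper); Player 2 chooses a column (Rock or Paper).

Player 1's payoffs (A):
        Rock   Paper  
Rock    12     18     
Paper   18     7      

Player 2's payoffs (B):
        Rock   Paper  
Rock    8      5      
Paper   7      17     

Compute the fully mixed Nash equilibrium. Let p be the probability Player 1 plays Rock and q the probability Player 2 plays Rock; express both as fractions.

p = 10/13, q = 11/17

In a mixed NE each player is indifferent between their pure strategies, so the opponent's mix sets the indifference.
Player 2 indifferent between Rock and Paper: p·8 + (1−p)·7 = p·5 + (1−p)·17 ⟹ 7 + 1p = 17 + (-12)p ⟹ p = 10/13.
Player 1 indifferent between Rock and Paper: q·12 + (1−q)·18 = q·18 + (1−q)·7 ⟹ 18 + (-6)q = 7 + 11q ⟹ q = 11/17.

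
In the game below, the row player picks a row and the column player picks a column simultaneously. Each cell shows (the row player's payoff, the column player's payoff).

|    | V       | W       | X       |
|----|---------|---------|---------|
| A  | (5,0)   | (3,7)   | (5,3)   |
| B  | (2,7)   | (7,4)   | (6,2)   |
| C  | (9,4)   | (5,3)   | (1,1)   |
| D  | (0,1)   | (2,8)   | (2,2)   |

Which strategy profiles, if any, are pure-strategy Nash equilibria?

Find each player's best response to every opponent strategy; NE are the intersections.
The row player's best responses — vs V: C (payoff 9); vs W: B (payoff 7); vs X: B (payoff 6).
The column player's best responses — vs A: W (payoff 7); vs B: V (payoff 7); vs C: V (payoff 4); vs D: W (payoff 8).
The only mutual best response is (C, V); neither player gains by switching there.

(C, V)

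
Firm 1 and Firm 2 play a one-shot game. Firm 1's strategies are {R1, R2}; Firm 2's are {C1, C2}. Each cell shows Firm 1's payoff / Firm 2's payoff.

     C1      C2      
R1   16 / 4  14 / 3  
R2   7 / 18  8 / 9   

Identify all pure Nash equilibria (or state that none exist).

(R1, C1)

A profile is a Nash equilibrium when each player is best-responding to the other.
Firm 1's best responses — vs C1: R1 (payoff 16); vs C2: R1 (payoff 14).
Firm 2's best responses — vs R1: C1 (payoff 4); vs R2: C1 (payoff 18).
The only mutual best response is (R1, C1); neither player gains by switching there.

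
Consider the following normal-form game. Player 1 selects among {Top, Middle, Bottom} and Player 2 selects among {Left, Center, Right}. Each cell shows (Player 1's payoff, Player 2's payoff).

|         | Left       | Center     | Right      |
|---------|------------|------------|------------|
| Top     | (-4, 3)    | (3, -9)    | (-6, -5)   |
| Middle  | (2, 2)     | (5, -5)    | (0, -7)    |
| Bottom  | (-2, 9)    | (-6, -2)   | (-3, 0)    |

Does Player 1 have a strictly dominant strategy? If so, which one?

Middle

A strategy is strictly dominant if it gives Player 1 a strictly higher payoff than every other strategy, against every choice by the opponent.
Middle strictly dominates: vs Left: 2 > each of {-4, -2}; vs Center: 5 > each of {3, -6}; vs Right: 0 > each of {-6, -3}.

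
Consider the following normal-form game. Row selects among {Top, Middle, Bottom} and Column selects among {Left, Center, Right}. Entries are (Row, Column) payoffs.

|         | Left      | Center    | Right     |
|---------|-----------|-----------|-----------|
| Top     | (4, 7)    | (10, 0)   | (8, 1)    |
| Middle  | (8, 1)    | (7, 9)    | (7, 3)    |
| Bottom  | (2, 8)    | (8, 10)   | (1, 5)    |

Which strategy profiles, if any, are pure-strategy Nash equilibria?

No pure-strategy Nash equilibrium

A profile is a Nash equilibrium when each player is best-responding to the other.
Row's best responses — vs Left: Middle (payoff 8); vs Center: Top (payoff 10); vs Right: Top (payoff 8).
Column's best responses — vs Top: Left (payoff 7); vs Middle: Center (payoff 9); vs Bottom: Center (payoff 10).
No cell has both players best-responding. For instance, Row's best reply to Center is Top, but against Top Column prefers Left over Center.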